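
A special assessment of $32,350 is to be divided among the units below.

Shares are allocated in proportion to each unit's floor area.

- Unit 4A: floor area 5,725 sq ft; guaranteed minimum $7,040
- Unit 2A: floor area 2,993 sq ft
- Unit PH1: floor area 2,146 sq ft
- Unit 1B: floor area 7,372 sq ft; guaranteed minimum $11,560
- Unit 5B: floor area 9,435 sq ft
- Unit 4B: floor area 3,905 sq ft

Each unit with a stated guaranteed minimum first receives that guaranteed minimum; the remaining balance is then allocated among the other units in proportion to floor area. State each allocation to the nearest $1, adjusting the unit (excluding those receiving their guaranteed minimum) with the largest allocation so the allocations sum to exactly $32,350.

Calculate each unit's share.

Guaranteed amounts: Unit 4A $7,040; Unit 1B $11,560. Remaining pool $13,750.
Remaining pool split over remaining floor area 18,479: Unit 2A 2,227.06 → $2,227; Unit PH1 1,596.81 → $1,597; Unit 5B 7,020.47 → $7,020; Unit 4B 2,905.66 → $2,906.

Unit 4A: $7,040 · Unit 2A: $2,227 · Unit PH1: $1,597 · Unit 1B: $11,560 · Unit 5B: $7,020 · Unit 4B: $2,906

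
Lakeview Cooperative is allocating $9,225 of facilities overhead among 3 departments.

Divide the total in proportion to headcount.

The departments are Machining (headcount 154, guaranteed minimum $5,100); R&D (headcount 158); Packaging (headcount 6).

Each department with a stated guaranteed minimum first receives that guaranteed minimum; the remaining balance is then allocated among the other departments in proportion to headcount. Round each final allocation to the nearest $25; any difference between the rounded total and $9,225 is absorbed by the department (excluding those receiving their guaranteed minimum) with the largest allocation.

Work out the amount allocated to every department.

Machining: $5,100 | R&D: $3,975 | Packaging: $150

Fund the minimums — Machining $5,100. Balance $4,125.
Balance split over remaining headcount 164: R&D 3,974.09 → $3,975; Packaging 150.91 → $150.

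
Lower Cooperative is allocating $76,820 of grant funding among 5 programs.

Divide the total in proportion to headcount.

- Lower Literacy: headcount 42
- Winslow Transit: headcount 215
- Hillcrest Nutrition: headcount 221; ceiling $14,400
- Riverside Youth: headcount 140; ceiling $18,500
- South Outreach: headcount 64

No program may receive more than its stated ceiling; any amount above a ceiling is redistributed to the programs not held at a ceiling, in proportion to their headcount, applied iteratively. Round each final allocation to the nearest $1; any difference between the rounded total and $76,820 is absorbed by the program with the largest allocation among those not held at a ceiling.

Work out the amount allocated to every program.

Lower Literacy: $5,747 | Winslow Transit: $29,416 | Hillcrest Nutrition: $14,400 | Riverside Youth: $18,500 | South Outreach: $8,757

Total headcount = 682.
Proportional shares (ignoring caps): Lower Literacy 4,730.85; Winslow Transit 24,217.45; Hillcrest Nutrition 24,893.28; Riverside Youth 15,769.501; South Outreach 7,208.91.
Capped: Hillcrest Nutrition ($14,400); balance $62,420 reallocated over remaining headcount 461.
Capped: Riverside Youth ($18,500); balance $43,920 reallocated over remaining headcount 321.
Shares after redistribution: Lower Literacy 5,746.54 → $5,747; Winslow Transit 29,416.82 → $29,417; South Outreach 8,756.64 → $8,757.
Rounding difference −$1 applied to Winslow Transit → $29,416.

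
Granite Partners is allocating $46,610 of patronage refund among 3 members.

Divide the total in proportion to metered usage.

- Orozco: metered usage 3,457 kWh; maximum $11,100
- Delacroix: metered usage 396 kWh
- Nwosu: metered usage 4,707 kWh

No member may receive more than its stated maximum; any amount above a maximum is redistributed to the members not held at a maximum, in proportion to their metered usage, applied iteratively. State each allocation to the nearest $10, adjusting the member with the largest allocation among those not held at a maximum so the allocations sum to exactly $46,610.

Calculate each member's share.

Orozco: $11,100; Delacroix: $2,760; Nwosu: $32,750

Total metered usage = 8,560.
Pro-rata shares before constraints: Orozco 18,823.69; Delacroix 2,156.26; Nwosu 25,630.05.
Held at cap: Orozco ($11,100); remaining pool $35,510 reallocated over remaining metered usage 5,103.
Remaining shares: Delacroix 2,755.63 → $2,760; Nwosu 32,754.37 → $32,750.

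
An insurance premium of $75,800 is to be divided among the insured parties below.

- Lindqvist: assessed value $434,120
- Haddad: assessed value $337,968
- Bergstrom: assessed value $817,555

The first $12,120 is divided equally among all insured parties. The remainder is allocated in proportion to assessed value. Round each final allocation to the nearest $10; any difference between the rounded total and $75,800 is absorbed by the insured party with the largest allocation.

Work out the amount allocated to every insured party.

Lindqvist: $21,430; Haddad: $17,580; Bergstrom: $36,790

Equal tier: $12,120 ÷ 3 = $4,040 apiece.
Remainder $63,680 by assessed value (total 1,589,643): Lindqvist 17,390.55 → $17,390; Haddad 13,538.76 → $13,540; Bergstrom 32,750.69 → $32,750.
Totals: Lindqvist $4,040 + $17,390 = $21,430; Haddad $4,040 + $13,540 = $17,580; Bergstrom $4,040 + $32,750 = $36,790.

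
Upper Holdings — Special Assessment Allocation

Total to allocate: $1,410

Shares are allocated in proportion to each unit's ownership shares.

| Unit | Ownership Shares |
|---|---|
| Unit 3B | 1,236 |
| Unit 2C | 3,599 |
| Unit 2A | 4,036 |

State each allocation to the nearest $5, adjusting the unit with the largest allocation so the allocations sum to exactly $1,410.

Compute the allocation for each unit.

Total ownership shares = 8,871.
Unrounded shares: Unit 3B 1,236/8,871 × $1,410 = 196.46; Unit 2C 3,599/8,871 × $1,410 = 572.04; Unit 2A 4,036/8,871 × $1,410 = 641.50.
At nearest $5: Unit 3B $195; Unit 2C $570; Unit 2A $640. Sum = $1,405.
Difference $1,410 − $1,405 = +$5 applied to largest allocation (Unit 2A): Unit 2A becomes $645.

Unit 3B: $195 | Unit 2C: $570 | Unit 2A: $645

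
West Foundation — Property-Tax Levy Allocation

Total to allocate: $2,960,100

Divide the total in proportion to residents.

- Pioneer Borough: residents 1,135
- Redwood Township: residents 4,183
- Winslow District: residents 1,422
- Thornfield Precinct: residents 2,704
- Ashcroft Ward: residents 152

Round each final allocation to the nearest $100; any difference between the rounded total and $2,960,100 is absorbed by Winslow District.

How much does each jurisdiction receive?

Sum of residents: 9,596.
Unrounded shares: Pioneer Borough 1,135/9,596 × $2,960,100 = 350,116.04; Redwood Township 4,183/9,596 × $2,960,100 = 1,290,339.55; Winslow District 1,422/9,596 × $2,960,100 = 438,647.58; Thornfield Precinct 2,704/9,596 × $2,960,100 = 834,109.05; Ashcroft Ward 152/9,596 × $2,960,100 = 46,887.79.
Rounded to nearest $100: Pioneer Borough $350,100; Redwood Township $1,290,300; Winslow District $438,600; Thornfield Precinct $834,100; Ashcroft Ward $46,900. Sum = $2,960,000.
Difference $2,960,100 − $2,960,000 = +$100 applied to Winslow District: Winslow District becomes $438,700.

Pioneer Borough: $350,100; Redwood Township: $1,290,300; Winslow District: $438,700; Thornfield Precinct: $834,100; Ashcroft Ward: $46,900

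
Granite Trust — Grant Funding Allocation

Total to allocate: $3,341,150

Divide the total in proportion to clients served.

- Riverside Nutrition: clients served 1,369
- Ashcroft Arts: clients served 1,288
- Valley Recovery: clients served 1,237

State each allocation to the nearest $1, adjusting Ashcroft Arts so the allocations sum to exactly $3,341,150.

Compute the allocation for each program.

Riverside Nutrition: $1,174,636 | Ashcroft Arts: $1,105,137 | Valley Recovery: $1,061,377

Sum of clients served: 3,894.
Raw shares: Riverside Nutrition 1,369/3,894 × $3,341,150 = 1,174,636.45; Ashcroft Arts 1,288/3,894 × $3,341,150 = 1,105,136.41; Valley Recovery 1,237/3,894 × $3,341,150 = 1,061,377.13.
At nearest $1: Riverside Nutrition $1,174,636; Ashcroft Arts $1,105,136; Valley Recovery $1,061,377. Sum = $3,341,149.
Difference $3,341,150 − $3,341,149 = +$1 applied to Ashcroft Arts: Ashcroft Arts becomes $1,105,137.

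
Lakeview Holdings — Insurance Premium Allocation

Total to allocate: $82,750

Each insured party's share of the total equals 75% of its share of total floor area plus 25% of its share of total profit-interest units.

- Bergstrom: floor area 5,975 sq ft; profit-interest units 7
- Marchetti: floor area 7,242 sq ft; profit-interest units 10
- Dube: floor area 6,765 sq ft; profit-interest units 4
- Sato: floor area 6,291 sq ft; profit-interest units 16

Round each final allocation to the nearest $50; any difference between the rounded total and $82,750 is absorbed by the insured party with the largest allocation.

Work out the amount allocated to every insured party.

Bergstrom: $18,050; Marchetti: $22,700; Dube: $18,200; Sato: $23,800

Totals — floor area 26,273, profit-interest units 37.
Composite weights (75% floor area + 25% profit-interest units): Bergstrom 0.2179; Marchetti 0.2743; Dube 0.2201; Sato 0.2877.
Proportional shares: Bergstrom 18,028.09; Marchetti 22,698.38; Dube 18,216.88; Sato 23,806.65.
At nearest $50: Bergstrom $18,050; Marchetti $22,700; Dube $18,200; Sato $23,800. Sum = $82,750.
Rounded total matches; no reconciliation needed.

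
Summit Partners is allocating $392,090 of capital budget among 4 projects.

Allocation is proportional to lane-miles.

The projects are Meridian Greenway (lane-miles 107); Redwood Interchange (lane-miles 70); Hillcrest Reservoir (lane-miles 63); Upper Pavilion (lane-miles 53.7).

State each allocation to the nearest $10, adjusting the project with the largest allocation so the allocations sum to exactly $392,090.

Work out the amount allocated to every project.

Meridian Greenway: $142,840; Redwood Interchange: $93,450; Hillcrest Reservoir: $84,110; Upper Pavilion: $71,690

Total lane-miles = 293.7.
Pro-rata amounts: Meridian Greenway 107/293.7 × $392,090 = 142,845.18; Redwood Interchange 70/293.7 × $392,090 = 93,450.12; Hillcrest Reservoir 63/293.7 × $392,090 = 84,105.11; Upper Pavilion 53.7/293.7 × $392,090 = 71,689.59.
At nearest $10: Meridian Greenway $142,850; Redwood Interchange $93,450; Hillcrest Reservoir $84,110; Upper Pavilion $71,690. Sum = $392,100.
Difference $392,090 − $392,100 = −$10 applied to largest allocation (Meridian Greenway): Meridian Greenway becomes $142,840.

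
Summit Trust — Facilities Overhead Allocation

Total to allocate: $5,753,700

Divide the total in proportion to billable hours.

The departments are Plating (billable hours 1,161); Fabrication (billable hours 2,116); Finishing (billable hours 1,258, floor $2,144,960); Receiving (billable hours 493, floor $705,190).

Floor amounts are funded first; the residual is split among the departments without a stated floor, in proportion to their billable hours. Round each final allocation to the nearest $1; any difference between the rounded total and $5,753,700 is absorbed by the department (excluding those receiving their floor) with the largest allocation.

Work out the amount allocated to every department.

Plating: $1,028,691; Fabrication: $1,874,859; Finishing: $2,144,960; Receiving: $705,190

Minimums first: Finishing $2,144,960; Receiving $705,190. Remaining pool $2,903,550.
Remaining pool split over remaining billable hours 3,277: Plating 1,028,691.35 → $1,028,691; Fabrication 1,874,858.65 → $1,874,859.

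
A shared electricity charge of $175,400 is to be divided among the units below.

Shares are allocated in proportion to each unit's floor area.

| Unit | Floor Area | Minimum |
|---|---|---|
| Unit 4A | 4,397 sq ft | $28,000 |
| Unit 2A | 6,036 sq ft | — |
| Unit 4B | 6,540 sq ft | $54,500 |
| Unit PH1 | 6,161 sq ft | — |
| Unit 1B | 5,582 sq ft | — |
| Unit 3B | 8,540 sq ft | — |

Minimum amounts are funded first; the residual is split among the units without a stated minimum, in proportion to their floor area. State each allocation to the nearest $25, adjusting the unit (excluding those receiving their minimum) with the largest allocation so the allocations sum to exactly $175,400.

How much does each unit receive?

Unit 4A: $28,000 | Unit 2A: $21,300 | Unit 4B: $54,500 | Unit PH1: $21,750 | Unit 1B: $19,700 | Unit 3B: $30,150

Guaranteed amounts: Unit 4A $28,000; Unit 4B $54,500. Balance $92,900.
Balance split over remaining floor area 26,319: Unit 2A 21,305.69 → $21,300; Unit PH1 21,746.91 → $21,750; Unit 1B 19,703.17 → $19,700; Unit 3B 30,144.23 → $30,150.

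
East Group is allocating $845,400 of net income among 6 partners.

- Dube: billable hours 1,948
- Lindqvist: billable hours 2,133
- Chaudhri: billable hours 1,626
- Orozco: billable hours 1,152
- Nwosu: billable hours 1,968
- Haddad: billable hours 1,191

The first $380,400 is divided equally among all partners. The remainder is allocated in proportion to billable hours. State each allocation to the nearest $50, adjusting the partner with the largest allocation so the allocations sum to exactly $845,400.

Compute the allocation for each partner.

Dube: $153,800 · Lindqvist: $162,450 · Chaudhri: $138,850 · Orozco: $116,850 · Nwosu: $154,750 · Haddad: $118,700

Equal tier: $380,400 ÷ 6 = $63,400 apiece.
Remainder $465,000 by billable hours (total 10,018): Dube 90,419.25 → $90,400; Lindqvist 99,006.29 → $99,000; Chaudhri 75,473.15 → $75,450; Orozco 53,471.75 → $53,450; Nwosu 91,347.57 → $91,350; Haddad 55,281.99 → $55,300.
Rounding difference +$50 on remainder applied to Lindqvist.
Totals: Dube $63,400 + $90,400 = $153,800; Lindqvist $63,400 + $99,050 = $162,450; Chaudhri $63,400 + $75,450 = $138,850; Orozco $63,400 + $53,450 = $116,850; Nwosu $63,400 + $91,350 = $154,750; Haddad $63,400 + $55,300 = $118,700.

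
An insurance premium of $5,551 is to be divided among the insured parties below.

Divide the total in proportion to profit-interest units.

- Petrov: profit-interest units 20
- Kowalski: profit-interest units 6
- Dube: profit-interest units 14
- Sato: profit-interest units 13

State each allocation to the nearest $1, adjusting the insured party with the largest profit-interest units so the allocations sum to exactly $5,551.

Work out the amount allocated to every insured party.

Petrov: $2,095; Kowalski: $628; Dube: $1,466; Sato: $1,362

Total profit-interest units = 20 + 6 + 14 + 13 = 53.
Unrounded shares: Petrov 2,094.72; Kowalski 628.42; Dube 1,466.30; Sato 1,361.57.
At nearest $1: Petrov $2,095; Kowalski $628; Dube $1,466; Sato $1,362. Sum = $5,551.
Sum already equals the total — no adjustment.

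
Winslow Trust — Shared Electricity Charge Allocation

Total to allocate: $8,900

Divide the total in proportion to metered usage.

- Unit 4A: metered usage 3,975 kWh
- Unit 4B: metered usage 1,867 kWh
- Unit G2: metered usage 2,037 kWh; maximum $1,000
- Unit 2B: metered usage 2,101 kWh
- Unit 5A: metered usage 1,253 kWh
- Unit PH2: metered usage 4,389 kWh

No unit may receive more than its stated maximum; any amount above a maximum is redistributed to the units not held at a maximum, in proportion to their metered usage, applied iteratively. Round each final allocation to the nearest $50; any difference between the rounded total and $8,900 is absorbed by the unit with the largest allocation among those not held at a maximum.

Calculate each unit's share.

Unit 4A: $2,300 | Unit 4B: $1,100 | Unit G2: $1,000 | Unit 2B: $1,200 | Unit 5A: $750 | Unit PH2: $2,550

Metered usage total: 15,622.
Proportional shares (ignoring caps): Unit 4A 2,264.59; Unit 4B 1,063.65; Unit G2 1,160.50; Unit 2B 1,196.96; Unit 5A 713.85; Unit PH2 2,500.45.
Held at cap: Unit G2 ($1,000); residual $7,900 reallocated over remaining metered usage 13,585.
Redistributed shares: Unit 4A 2,311.56 → $2,300; Unit 4B 1,085.70 → $1,100; Unit 2B 1,221.78 → $1,200; Unit 5A 728.65 → $750; Unit PH2 2,552.31 → $2,550.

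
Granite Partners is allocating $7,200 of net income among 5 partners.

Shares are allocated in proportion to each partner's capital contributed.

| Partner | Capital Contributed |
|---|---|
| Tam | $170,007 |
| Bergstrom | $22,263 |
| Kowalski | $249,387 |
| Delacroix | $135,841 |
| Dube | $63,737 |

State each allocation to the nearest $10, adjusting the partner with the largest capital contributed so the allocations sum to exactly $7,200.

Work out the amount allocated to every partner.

Combined capital contributed = 641,235.
Raw shares: Tam 170,007/641,235 × $7,200 = 1,908.90; Bergstrom 22,263/641,235 × $7,200 = 249.98; Kowalski 249,387/641,235 × $7,200 = 2,800.20; Delacroix 135,841/641,235 × $7,200 = 1,525.27; Dube 63,737/641,235 × $7,200 = 715.66.
At nearest $10: Tam $1,910; Bergstrom $250; Kowalski $2,800; Delacroix $1,530; Dube $720. Sum = $7,210.
Difference $7,200 − $7,210 = −$10 applied to largest capital contributed (Kowalski): Kowalski becomes $2,790.

Tam: $1,910; Bergstrom: $250; Kowalski: $2,790; Delacroix: $1,530; Dube: $720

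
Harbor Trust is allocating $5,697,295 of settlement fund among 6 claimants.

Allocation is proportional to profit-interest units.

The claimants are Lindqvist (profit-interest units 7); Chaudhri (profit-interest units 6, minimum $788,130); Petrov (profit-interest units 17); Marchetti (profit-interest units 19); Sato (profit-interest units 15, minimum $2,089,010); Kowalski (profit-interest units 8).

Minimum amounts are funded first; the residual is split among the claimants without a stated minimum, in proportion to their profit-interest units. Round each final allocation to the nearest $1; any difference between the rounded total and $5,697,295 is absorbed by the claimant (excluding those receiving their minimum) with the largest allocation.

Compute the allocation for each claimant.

Lindqvist: $387,080 · Chaudhri: $788,130 · Petrov: $940,052 · Marchetti: $1,050,646 · Sato: $2,089,010 · Kowalski: $442,377

Minimums first: Chaudhri $788,130; Sato $2,089,010. Remaining pool $2,820,155.
Remaining pool split over remaining profit-interest units 51: Lindqvist 387,080.10 → $387,080; Petrov 940,051.67 → $940,052; Marchetti 1,050,645.98 → $1,050,646; Kowalski 442,377.25 → $442,377.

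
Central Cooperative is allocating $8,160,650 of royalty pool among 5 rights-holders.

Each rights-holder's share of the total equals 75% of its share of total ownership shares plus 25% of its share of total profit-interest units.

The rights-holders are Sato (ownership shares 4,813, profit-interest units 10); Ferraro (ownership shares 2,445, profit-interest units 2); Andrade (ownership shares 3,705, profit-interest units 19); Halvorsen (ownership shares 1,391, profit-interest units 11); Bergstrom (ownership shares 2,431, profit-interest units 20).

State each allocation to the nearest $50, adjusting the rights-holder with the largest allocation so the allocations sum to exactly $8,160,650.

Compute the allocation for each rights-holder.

Totals — ownership shares 14,785, profit-interest units 62.
Composite weights (75% ownership shares + 25% profit-interest units): Sato 0.2845; Ferraro 0.1321; Andrade 0.2646; Halvorsen 0.1149; Bergstrom 0.2040.
Unrounded shares: Sato 2,321,476.89; Ferraro 1,077,958.59; Andrade 2,158,955.17; Halvorsen 937,791.04; Bergstrom 1,664,468.31.
Rounded to nearest $50: Sato $2,321,500; Ferraro $1,077,950; Andrade $2,158,950; Halvorsen $937,800; Bergstrom $1,664,450. Sum = $8,160,650.
Sum already equals the total — no adjustment.

Sato: $2,321,500 | Ferraro: $1,077,950 | Andrade: $2,158,950 | Halvorsen: $937,800 | Bergstrom: $1,664,450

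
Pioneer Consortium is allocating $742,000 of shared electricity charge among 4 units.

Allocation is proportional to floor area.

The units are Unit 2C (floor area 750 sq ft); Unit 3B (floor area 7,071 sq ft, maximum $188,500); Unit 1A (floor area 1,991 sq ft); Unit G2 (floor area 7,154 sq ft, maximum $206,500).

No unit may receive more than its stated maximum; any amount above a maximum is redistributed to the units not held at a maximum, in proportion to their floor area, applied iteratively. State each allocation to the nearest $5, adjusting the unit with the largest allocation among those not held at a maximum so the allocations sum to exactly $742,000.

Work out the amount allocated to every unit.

Floor area total: 16,966.
Unconstrained shares: Unit 2C 32,800.90; Unit 3B 309,246.85; Unit 1A 87,075.45; Unit G2 312,876.81.
Cap binds for Unit 3B ($188,500), Unit G2 ($206,500); balance $347,000 reallocated over remaining floor area 2,741.
Shares after redistribution: Unit 2C 94,947.10 → $94,945; Unit 1A 252,052.90 → $252,055.

Unit 2C: $94,945 | Unit 3B: $188,500 | Unit 1A: $252,055 | Unit G2: $206,500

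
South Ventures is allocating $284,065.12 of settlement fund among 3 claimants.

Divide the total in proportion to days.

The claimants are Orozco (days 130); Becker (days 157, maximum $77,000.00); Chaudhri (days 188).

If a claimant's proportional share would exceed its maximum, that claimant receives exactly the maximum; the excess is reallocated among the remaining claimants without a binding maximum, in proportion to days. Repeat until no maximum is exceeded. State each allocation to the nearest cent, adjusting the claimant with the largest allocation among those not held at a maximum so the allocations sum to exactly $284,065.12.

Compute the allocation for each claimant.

Orozco: $84,649.26 · Becker: $77,000.00 · Chaudhri: $122,415.86

Days total: 475.
Unconstrained shares: Orozco 77,744.1381; Becker 93,890.9976; Chaudhri 112,429.9843.
Capped: Becker ($77,000.00); balance $207,065.12 reallocated over remaining days 318.
Remaining shares: Orozco 84,649.2629 → $84,649.26; Chaudhri 122,415.8571 → $122,415.86.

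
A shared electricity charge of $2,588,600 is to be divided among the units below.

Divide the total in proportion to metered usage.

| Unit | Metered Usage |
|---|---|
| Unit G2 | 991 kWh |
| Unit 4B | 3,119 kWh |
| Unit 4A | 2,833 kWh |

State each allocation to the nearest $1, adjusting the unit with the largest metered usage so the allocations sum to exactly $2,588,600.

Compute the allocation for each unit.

Unit G2: $369,480 | Unit 4B: $1,162,876 | Unit 4A: $1,056,244

Sum of metered usage: 6,943.
Raw shares: Unit G2 991/6,943 × $2,588,600 = 369,480.43; Unit 4B 3,119/6,943 × $2,588,600 = 1,162,875.33; Unit 4A 2,833/6,943 × $2,588,600 = 1,056,244.25.
At nearest $1: Unit G2 $369,480; Unit 4B $1,162,875; Unit 4A $1,056,244. Sum = $2,588,599.
Difference $2,588,600 − $2,588,599 = +$1 applied to largest metered usage (Unit 4B): Unit 4B becomes $1,162,876.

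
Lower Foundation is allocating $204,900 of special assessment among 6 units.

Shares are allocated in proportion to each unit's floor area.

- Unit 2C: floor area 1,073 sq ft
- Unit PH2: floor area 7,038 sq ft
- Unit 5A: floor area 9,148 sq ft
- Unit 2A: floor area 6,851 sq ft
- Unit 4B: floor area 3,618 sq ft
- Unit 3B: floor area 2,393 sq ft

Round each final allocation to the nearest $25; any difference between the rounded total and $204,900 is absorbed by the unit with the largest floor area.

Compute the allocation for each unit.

Floor area total: 30,121.
Pro-rata amounts: Unit 2C 1,073/30,121 × $204,900 = 7,299.15; Unit PH2 7,038/30,121 × $204,900 = 47,876.44; Unit 5A 9,148/30,121 × $204,900 = 62,229.85; Unit 2A 6,851/30,121 × $204,900 = 46,604.36; Unit 4B 3,618/30,121 × $204,900 = 24,611.67; Unit 3B 2,393/30,121 × $204,900 = 16,278.53.
At nearest $25: Unit 2C $7,300; Unit PH2 $47,875; Unit 5A $62,225; Unit 2A $46,600; Unit 4B $24,600; Unit 3B $16,275. Sum = $204,875.
Difference $204,900 − $204,875 = +$25 applied to largest floor area (Unit 5A): Unit 5A becomes $62,250.

Unit 2C: $7,300; Unit PH2: $47,875; Unit 5A: $62,250; Unit 2A: $46,600; Unit 4B: $24,600; Unit 3B: $16,275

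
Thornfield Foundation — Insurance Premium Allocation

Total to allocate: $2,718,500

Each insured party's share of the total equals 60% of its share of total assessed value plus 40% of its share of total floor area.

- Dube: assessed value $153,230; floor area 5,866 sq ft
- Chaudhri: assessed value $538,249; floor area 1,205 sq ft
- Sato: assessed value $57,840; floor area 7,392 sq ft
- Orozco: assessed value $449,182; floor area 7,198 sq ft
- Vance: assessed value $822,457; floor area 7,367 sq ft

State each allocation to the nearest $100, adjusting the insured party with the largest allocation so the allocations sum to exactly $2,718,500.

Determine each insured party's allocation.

Assessed value total 2,020,958; floor area total 29,028.
Combined weights (60% assessed value + 40% floor area): Dube 0.1263; Chaudhri 0.1764; Sato 0.1190; Orozco 0.2325; Vance 0.3457.
Proportional shares: Dube 343,413.39; Chaudhri 479,556.48; Sato 323,589.38; Orozco 632,171.25; Vance 939,769.50.
At nearest $100: Dube $343,400; Chaudhri $479,600; Sato $323,600; Orozco $632,200; Vance $939,800. Sum = $2,718,600.
Difference $2,718,500 − $2,718,600 = −$100 applied to largest allocation (Vance): Vance becomes $939,700.

Dube: $343,400 · Chaudhri: $479,600 · Sato: $323,600 · Orozco: $632,200 · Vance: $939,700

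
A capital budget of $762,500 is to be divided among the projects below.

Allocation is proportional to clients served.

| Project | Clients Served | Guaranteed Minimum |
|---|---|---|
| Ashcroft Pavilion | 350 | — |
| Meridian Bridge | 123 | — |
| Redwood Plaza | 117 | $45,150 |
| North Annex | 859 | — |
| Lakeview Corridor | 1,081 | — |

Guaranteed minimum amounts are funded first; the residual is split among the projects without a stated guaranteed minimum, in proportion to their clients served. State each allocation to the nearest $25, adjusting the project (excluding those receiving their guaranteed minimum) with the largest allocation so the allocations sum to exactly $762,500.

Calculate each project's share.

Guaranteed amounts: Redwood Plaza $45,150. Residual $717,350.
Residual split over remaining clients served 2,413: Ashcroft Pavilion 104,049.94 → $104,050; Meridian Bridge 36,566.12 → $36,575; North Annex 255,368.28 → $255,375; Lakeview Corridor 321,365.67 → $321,375.
Rounding difference −$25 applied to Lakeview Corridor → $321,350.

Ashcroft Pavilion: $104,050 · Meridian Bridge: $36,575 · Redwood Plaza: $45,150 · North Annex: $255,375 · Lakeview Corridor: $321,350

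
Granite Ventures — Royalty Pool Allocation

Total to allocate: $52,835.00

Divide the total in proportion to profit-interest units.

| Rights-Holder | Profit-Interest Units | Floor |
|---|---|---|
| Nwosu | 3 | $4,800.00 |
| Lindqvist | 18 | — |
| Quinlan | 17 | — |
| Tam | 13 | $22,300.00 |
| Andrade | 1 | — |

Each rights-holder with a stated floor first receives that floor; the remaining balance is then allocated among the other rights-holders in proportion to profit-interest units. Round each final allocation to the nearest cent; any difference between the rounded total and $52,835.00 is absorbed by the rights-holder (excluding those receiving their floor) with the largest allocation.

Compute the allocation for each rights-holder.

Fund the minimums — Nwosu $4,800.00; Tam $22,300.00. Remaining pool $25,735.00.
Remaining pool split over remaining profit-interest units 36: Lindqvist 12,867.5000 → $12,867.50; Quinlan 12,152.6389 → $12,152.64; Andrade 714.8611 → $714.86.

Nwosu: $4,800.00 · Lindqvist: $12,867.50 · Quinlan: $12,152.64 · Tam: $22,300.00 · Andrade: $714.86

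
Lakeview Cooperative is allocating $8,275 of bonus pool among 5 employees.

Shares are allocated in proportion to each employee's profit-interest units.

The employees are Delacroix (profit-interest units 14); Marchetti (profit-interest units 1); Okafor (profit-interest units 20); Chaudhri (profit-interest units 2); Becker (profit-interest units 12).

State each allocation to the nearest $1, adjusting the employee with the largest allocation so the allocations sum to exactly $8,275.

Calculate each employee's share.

Total profit-interest units = 49.
Proportional shares: Delacroix 14/49 × $8,275 = 2,364.29; Marchetti 1/49 × $8,275 = 168.88; Okafor 20/49 × $8,275 = 3,377.55; Chaudhri 2/49 × $8,275 = 337.76; Becker 12/49 × $8,275 = 2,026.53.
At nearest $1: Delacroix $2,364; Marchetti $169; Okafor $3,378; Chaudhri $338; Becker $2,027. Sum = $8,276.
Difference $8,275 − $8,276 = −$1 applied to largest allocation (Okafor): Okafor becomes $3,377.

Delacroix: $2,364; Marchetti: $169; Okafor: $3,377; Chaudhri: $338; Becker: $2,027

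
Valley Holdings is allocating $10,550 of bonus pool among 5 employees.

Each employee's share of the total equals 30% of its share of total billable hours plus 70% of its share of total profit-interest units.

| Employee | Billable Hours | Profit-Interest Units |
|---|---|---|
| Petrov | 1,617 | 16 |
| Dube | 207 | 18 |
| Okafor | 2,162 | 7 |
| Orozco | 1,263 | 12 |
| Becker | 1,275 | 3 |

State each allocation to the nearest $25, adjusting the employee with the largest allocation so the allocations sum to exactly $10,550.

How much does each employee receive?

Petrov: $2,875 | Dube: $2,475 | Okafor: $1,975 | Orozco: $2,200 | Becker: $1,025

Totals — billable hours 6,524, profit-interest units 56.
Composite weights (30% billable hours + 70% profit-interest units): Petrov 0.2744; Dube 0.2345; Okafor 0.1869; Orozco 0.2081; Becker 0.0961.
Proportional shares: Petrov 2,894.46; Dube 2,474.17; Okafor 1,971.98; Orozco 2,195.22; Becker 1,014.17.
At nearest $25: Petrov $2,900; Dube $2,475; Okafor $1,975; Orozco $2,200; Becker $1,025. Sum = $10,575.
Difference $10,550 − $10,575 = −$25 applied to largest allocation (Petrov): Petrov becomes $2,875.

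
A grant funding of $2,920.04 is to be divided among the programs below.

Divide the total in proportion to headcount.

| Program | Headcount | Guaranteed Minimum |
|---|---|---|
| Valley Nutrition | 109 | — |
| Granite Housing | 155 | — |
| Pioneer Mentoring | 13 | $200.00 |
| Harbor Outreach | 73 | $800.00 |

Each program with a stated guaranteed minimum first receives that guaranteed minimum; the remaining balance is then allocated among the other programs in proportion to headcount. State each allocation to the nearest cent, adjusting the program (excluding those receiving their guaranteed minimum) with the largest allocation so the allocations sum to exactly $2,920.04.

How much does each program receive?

Guaranteed amounts: Pioneer Mentoring $200.00; Harbor Outreach $800.00. Balance $1,920.04.
Balance split over remaining headcount 264: Valley Nutrition 792.7438 → $792.74; Granite Housing 1,127.2962 → $1,127.30.

Valley Nutrition: $792.74 · Granite Housing: $1,127.30 · Pioneer Mentoring: $200.00 · Harbor Outreach: $800.00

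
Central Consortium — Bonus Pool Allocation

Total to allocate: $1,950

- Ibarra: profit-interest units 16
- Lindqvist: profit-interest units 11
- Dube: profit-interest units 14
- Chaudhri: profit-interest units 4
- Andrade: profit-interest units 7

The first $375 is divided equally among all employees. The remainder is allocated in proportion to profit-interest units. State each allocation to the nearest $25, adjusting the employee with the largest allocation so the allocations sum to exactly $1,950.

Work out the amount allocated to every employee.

Ibarra: $575 | Lindqvist: $400 | Dube: $500 | Chaudhri: $200 | Andrade: $275

Equal tier: $375 ÷ 5 = $75 apiece.
Remainder $1,575 by profit-interest units (total 52): Ibarra 484.62 → $475; Lindqvist 333.17 → $325; Dube 424.04 → $425; Chaudhri 121.15 → $125; Andrade 212.02 → $200.
Rounding difference +$25 on remainder applied to Ibarra.
Totals: Ibarra $75 + $500 = $575; Lindqvist $75 + $325 = $400; Dube $75 + $425 = $500; Chaudhri $75 + $125 = $200; Andrade $75 + $200 = $275.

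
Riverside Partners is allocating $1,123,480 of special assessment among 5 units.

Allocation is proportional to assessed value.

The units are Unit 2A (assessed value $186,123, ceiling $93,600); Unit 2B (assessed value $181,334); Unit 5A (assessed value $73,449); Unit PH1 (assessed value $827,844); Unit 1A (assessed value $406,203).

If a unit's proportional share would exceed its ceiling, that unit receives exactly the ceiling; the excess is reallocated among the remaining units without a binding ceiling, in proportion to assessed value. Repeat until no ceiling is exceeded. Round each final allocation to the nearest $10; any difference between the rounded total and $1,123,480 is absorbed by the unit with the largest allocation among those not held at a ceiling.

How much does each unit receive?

Combined assessed value = 1,674,953.
Pro-rata shares before constraints: Unit 2A 124,842.59; Unit 2B 121,630.35; Unit 5A 49,266.15; Unit PH1 555,278.97; Unit 1A 272,461.94.
Capped: Unit 2A ($93,600); balance $1,029,880 reallocated over remaining assessed value 1,488,830.
Remaining shares: Unit 2B 125,435.58 → $125,440; Unit 5A 50,807.45 → $50,810; Unit PH1 572,650.99 → $572,650; Unit 1A 280,985.97 → $280,990.
Rounding difference −$10 applied to Unit PH1 → $572,640.

Unit 2A: $93,600 · Unit 2B: $125,440 · Unit 5A: $50,810 · Unit PH1: $572,640 · Unit 1A: $280,990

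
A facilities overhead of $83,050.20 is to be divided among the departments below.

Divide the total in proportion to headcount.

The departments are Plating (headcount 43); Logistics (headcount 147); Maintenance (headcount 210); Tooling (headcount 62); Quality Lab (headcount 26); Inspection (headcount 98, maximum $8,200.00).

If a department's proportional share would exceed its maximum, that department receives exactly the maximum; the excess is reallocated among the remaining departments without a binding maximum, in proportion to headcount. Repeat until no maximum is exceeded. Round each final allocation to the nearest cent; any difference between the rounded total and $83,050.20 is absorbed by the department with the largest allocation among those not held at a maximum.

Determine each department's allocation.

Plating: $6,595.41 · Logistics: $22,547.09 · Maintenance: $32,210.12 · Tooling: $9,509.66 · Quality Lab: $3,987.92 · Inspection: $8,200.00

Combined headcount = 586.
Unconstrained shares: Plating 6,094.1273; Logistics 20,833.4119; Maintenance 29,762.0171; Tooling 8,786.8812; Quality Lab 3,684.8212; Inspection 13,888.9413.
Cap binds for Inspection ($8,200.00); remaining pool $74,850.20 reallocated over remaining headcount 488.
Remaining shares: Plating 6,595.4070 → $6,595.41; Logistics 22,547.0889 → $22,547.09; Maintenance 32,210.1270 → $32,210.13; Tooling 9,509.6566 → $9,509.66; Quality Lab 3,987.9205 → $3,987.92.
Rounding difference −$0.01 applied to Maintenance → $32,210.12.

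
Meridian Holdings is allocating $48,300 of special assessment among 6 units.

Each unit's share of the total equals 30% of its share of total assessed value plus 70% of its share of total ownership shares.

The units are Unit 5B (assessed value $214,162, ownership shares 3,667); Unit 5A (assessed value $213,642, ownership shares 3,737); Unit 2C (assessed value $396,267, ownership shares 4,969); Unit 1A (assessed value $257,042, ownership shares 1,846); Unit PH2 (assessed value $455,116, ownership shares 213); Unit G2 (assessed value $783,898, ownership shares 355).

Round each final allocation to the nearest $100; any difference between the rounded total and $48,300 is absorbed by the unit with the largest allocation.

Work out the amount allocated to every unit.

Unit 5B: $9,700; Unit 5A: $9,900; Unit 2C: $13,900; Unit 1A: $5,800; Unit PH2: $3,300; Unit G2: $5,700

Totals — assessed value 2,320,127, ownership shares 14,787.
Combined weights (30% assessed value + 70% ownership shares): Unit 5B 0.2013; Unit 5A 0.2045; Unit 2C 0.2865; Unit 1A 0.1206; Unit PH2 0.0689; Unit G2 0.1182.
Raw shares: Unit 5B 9,721.99; Unit 5A 9,878.80; Unit 2C 13,836.28; Unit 1A 5,826.14; Unit PH2 3,329.38; Unit G2 5,707.41.
At nearest $100: Unit 5B $9,700; Unit 5A $9,900; Unit 2C $13,800; Unit 1A $5,800; Unit PH2 $3,300; Unit G2 $5,700. Sum = $48,200.
Difference $48,300 − $48,200 = +$100 applied to largest allocation (Unit 2C): Unit 2C becomes $13,900.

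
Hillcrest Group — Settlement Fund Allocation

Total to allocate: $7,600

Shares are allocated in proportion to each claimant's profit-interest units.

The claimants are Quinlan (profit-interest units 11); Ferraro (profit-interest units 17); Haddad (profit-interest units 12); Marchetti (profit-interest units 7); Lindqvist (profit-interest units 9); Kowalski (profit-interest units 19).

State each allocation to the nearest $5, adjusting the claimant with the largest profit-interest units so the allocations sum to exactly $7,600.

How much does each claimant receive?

Quinlan: $1,115 | Ferraro: $1,725 | Haddad: $1,215 | Marchetti: $710 | Lindqvist: $910 | Kowalski: $1,925

Total profit-interest units = 11 + 17 + 12 + 7 + 9 + 19 = 75.
Unrounded shares: Quinlan 1,114.67; Ferraro 1,722.67; Haddad 1,216.00; Marchetti 709.33; Lindqvist 912.00; Kowalski 1,925.33.
At nearest $5: Quinlan $1,115; Ferraro $1,725; Haddad $1,215; Marchetti $710; Lindqvist $910; Kowalski $1,925. Sum = $7,600.
Rounded total matches; no reconciliation needed.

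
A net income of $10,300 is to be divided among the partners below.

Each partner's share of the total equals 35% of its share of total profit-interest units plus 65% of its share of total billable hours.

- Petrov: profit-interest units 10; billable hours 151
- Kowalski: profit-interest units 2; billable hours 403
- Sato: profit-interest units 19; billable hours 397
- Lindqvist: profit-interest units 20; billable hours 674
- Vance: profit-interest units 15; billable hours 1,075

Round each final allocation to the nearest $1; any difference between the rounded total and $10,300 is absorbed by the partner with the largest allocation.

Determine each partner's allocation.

Totals — profit-interest units 66, billable hours 2,700.
Blended shares (35% profit-interest units + 65% billable hours): Petrov 0.0894; Kowalski 0.1076; Sato 0.1963; Lindqvist 0.2683; Vance 0.3383.
Raw shares: Petrov 920.64; Kowalski 1,108.53; Sato 2,022.22; Lindqvist 2,763.69; Vance 3,484.92.
Rounded to nearest $1: Petrov $921; Kowalski $1,109; Sato $2,022; Lindqvist $2,764; Vance $3,485. Sum = $10,301.
Difference $10,300 − $10,301 = −$1 applied to largest allocation (Vance): Vance becomes $3,484.

Petrov: $921 | Kowalski: $1,109 | Sato: $2,022 | Lindqvist: $2,764 | Vance: $3,484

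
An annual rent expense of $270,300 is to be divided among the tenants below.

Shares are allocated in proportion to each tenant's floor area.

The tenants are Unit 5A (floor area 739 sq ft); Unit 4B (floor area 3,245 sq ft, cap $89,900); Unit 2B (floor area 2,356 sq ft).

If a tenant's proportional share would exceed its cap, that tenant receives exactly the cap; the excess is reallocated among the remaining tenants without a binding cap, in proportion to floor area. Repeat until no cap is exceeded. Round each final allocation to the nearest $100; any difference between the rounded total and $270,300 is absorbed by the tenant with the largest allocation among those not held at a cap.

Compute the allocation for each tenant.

Total floor area = 6,340.
Pro-rata shares before constraints: Unit 5A 31,506.58; Unit 4B 138,347.56; Unit 2B 100,445.87.
Held at cap: Unit 4B ($89,900); balance $180,400 reallocated over remaining floor area 3,095.
Remaining shares: Unit 5A 43,074.51 → $43,100; Unit 2B 137,325.49 → $137,300.

Unit 5A: $43,100 | Unit 4B: $89,900 | Unit 2B: $137,300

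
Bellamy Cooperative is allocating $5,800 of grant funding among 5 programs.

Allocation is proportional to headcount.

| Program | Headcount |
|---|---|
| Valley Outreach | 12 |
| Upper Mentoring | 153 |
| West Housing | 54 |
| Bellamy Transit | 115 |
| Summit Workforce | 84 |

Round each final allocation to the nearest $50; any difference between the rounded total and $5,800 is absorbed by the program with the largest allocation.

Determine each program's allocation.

Valley Outreach: $150 · Upper Mentoring: $2,150 · West Housing: $750 · Bellamy Transit: $1,600 · Summit Workforce: $1,150

Headcount total: 418.
Proportional shares: Valley Outreach 12/418 × $5,800 = 166.51; Upper Mentoring 153/418 × $5,800 = 2,122.97; West Housing 54/418 × $5,800 = 749.28; Bellamy Transit 115/418 × $5,800 = 1,595.69; Summit Workforce 84/418 × $5,800 = 1,165.55.
After rounding ($50): Valley Outreach $150; Upper Mentoring $2,100; West Housing $750; Bellamy Transit $1,600; Summit Workforce $1,150. Sum = $5,750.
Difference $5,800 − $5,750 = +$50 applied to largest allocation (Upper Mentoring): Upper Mentoring becomes $2,150.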